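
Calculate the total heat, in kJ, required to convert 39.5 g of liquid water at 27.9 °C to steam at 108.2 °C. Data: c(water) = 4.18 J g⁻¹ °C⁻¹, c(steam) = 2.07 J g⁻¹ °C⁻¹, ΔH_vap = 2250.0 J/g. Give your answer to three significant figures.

q = 101 kJ

q1 (heat water 27.9→100.0 °C): 39.5 × 4.18 × 72.1 = 11904 J
q2 (vaporize at 100 °C): 39.5 × 2250.0 = 88875 J
q3 (heat steam 100.0→108.2 °C): 39.5 × 2.07 × 8.2 = 670 J
Total: 11904 + 88875 + 670 = 101449 J = 101 kJ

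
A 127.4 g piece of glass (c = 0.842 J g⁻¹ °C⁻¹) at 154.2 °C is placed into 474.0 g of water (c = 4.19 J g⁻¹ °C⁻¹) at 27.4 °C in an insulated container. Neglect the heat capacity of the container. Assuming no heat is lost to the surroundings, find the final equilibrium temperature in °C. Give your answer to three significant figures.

Heat lost by glass = heat gained by water.
(127.4)(0.842)(154.2 − T) = (474.0)(4.19)(T − 27.4)
107.2708 (154.2 − T) = 1986.06 (T − 27.4)
16541 − 107.2708 T = 1986.06 T − 54418
70959 = 2093.3308 T
T = 33.90 °C

T_f = 33.9 °C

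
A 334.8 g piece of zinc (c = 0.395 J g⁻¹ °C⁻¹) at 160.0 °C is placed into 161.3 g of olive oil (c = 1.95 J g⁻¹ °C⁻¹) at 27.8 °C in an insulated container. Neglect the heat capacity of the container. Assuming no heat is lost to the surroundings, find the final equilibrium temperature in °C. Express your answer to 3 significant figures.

Heat lost by zinc = heat gained by olive oil.
(334.8)(0.395)(160.0 − T) = (161.3)(1.95)(T − 27.8)
132.246 (160.0 − T) = 314.535 (T − 27.8)
21159 − 132.246 T = 314.535 T − 8744.1
29903.1 = 446.781 T
T = 66.93 °C

T_f = 66.9 °C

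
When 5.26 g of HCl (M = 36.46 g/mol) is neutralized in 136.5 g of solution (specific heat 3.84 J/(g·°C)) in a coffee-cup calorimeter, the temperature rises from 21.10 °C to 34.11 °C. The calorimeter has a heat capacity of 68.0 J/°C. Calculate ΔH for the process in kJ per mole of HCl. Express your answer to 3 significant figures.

|ΔT| = |34.11 − 21.10| = 13.01 °C
|q_surr| = (136.5 × 3.84 + 68.0) × 13.01 = 592.16 × 13.01 = 7704 J
n(HCl) = 5.26 / 36.46 = 0.1443 mol
Temperature rose, so q_rxn = −|q_surr| = -7.704 kJ
ΔH = q_rxn / n = -53.39 kJ/mol

ΔH = -53.4 kJ/mol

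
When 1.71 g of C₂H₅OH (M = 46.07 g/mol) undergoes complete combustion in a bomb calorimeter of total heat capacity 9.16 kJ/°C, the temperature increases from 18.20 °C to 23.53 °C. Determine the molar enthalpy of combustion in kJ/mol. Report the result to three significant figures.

ΔH = -1320 kJ/mol

ΔT = 23.53 − 18.20 = 5.33 °C
q_cal = C_cal × ΔT = 9.16 × 5.33 = 48.8228 kJ
n = 1.71 / 46.07 = 0.03712 mol
q_rxn = −q_cal = -48.8228 kJ
ΔH = -48.8228 / 0.03712 = -1315 kJ/mol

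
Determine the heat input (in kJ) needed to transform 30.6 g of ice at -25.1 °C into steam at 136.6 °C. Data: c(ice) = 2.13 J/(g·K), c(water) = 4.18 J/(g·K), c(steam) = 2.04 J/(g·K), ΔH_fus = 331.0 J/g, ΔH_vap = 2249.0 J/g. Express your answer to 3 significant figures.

q1 (heat ice -25.1→0.0 °C): 30.6 × 2.13 × 25.1 = 1636 J
q2 (melt at 0 °C): 30.6 × 331.0 = 10129 J
q3 (heat water 0.0→100.0 °C): 30.6 × 4.18 × 100.0 = 12791 J
q4 (vaporize at 100 °C): 30.6 × 2249.0 = 68819 J
q5 (heat steam 100.0→136.6 °C): 30.6 × 2.04 × 36.6 = 2285 J
Total: 1636 + 10129 + 12791 + 68819 + 2285 = 95660 J = 95.7 kJ

q = 95.7 kJ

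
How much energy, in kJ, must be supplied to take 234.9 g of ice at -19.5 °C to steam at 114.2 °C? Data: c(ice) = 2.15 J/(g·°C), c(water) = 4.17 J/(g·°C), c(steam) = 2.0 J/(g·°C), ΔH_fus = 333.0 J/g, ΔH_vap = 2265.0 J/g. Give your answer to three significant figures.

q1 (heat ice -19.5→0.0 °C): 234.9 × 2.15 × 19.5 = 9848 J
q2 (melt at 0 °C): 234.9 × 333.0 = 78222 J
q3 (heat water 0.0→100.0 °C): 234.9 × 4.17 × 100.0 = 97953 J
q4 (vaporize at 100 °C): 234.9 × 2265.0 = 532049 J
q5 (heat steam 100.0→114.2 °C): 234.9 × 2.0 × 14.2 = 6671 J
Total: 9848 + 78222 + 97953 + 532049 + 6671 = 724743 J = 725 kJ

q = 725 kJ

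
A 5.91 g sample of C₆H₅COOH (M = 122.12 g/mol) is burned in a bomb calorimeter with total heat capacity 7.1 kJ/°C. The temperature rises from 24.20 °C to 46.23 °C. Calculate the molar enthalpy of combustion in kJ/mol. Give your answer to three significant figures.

ΔT = 46.23 − 24.20 = 22.03 °C
q_cal = C_cal × ΔT = 7.1 × 22.03 = 156.413 kJ
n = 5.91 / 122.12 = 0.04840 mol
q_rxn = −q_cal = -156.413 kJ
ΔH = -156.413 / 0.04840 = -3232 kJ/mol

ΔH = -3230 kJ/mol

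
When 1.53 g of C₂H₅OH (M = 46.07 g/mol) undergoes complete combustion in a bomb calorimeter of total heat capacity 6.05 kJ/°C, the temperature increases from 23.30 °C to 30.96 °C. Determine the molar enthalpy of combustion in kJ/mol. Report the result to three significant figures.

ΔT = 30.96 − 23.30 = 7.66 °C
q_cal = C_cal × ΔT = 6.05 × 7.66 = 46.343 kJ
n = 1.53 / 46.07 = 0.03321 mol
q_rxn = −q_cal = -46.343 kJ
ΔH = -46.343 / 0.03321 = -1395 kJ/mol

ΔH = -1400 kJ/mol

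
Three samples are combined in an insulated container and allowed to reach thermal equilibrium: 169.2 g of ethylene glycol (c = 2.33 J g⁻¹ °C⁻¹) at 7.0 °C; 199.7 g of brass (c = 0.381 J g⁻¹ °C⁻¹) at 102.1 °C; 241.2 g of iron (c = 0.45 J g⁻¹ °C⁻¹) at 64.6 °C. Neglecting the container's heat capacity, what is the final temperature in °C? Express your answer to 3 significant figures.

T_f = 30.3 °C

Σ mᵢcᵢ(T − Tᵢ) = 0  ⇒  T = Σ mᵢcᵢTᵢ / Σ mᵢcᵢ
Σ mᵢcᵢ = 169.2×2.33 + 199.7×0.381 + 241.2×0.45 = 578.8617
Σ mᵢcᵢTᵢ = 394.236×7.0 + 76.0857×102.1 + 108.54×64.6 = 17540
T = 17540 / 578.8617 = 30.30 °C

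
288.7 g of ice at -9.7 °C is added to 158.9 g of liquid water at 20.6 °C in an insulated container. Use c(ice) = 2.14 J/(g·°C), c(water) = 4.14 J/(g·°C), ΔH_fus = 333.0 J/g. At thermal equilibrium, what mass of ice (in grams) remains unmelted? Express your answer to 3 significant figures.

Heat to warm all ice to 0 °C: 288.7×2.14×9.7 = 5992.8 J
Heat released by water cooling to 0 °C: 158.9×4.14×20.6 = 13552 J
13552 J < 5992.8 + 288.7×333.0 = 102129.9 J, so not all ice melts; final T = 0 °C.
Heat left for melting: 13552 − 5992.8 = 7559.2 J
Mass melted = 7559.2 / 333.0 = 22.70 g
Ice remaining = 288.7 − 22.70 = 266.00 g

m_ice remaining = 266 g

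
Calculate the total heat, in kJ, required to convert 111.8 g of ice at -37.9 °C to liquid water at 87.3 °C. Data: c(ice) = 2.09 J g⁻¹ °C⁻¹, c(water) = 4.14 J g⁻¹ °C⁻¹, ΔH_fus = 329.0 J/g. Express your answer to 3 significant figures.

q1 (heat ice -37.9→0.0 °C): 111.8 × 2.09 × 37.9 = 8856 J
q2 (melt at 0 °C): 111.8 × 329.0 = 36782 J
q3 (heat water 0.0→87.3 °C): 111.8 × 4.14 × 87.3 = 40407 J
Total: 8856 + 36782 + 40407 = 86045 J = 86.0 kJ

q = 86.0 kJ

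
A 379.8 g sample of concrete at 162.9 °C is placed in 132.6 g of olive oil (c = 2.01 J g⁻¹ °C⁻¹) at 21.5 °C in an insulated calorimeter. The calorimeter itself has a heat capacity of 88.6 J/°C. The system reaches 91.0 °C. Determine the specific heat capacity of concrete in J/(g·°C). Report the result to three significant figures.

q_gained = (132.6 × 2.01 + 88.6) × (91.0 − 21.5) = 24680 J
q_lost = 379.8 × c × (162.9 − 91.0) = 27307.62 c
Set equal: c = 24680 / 27307.62 = 0.904 J/(g·°C)

c = 0.904 J/(g·°C)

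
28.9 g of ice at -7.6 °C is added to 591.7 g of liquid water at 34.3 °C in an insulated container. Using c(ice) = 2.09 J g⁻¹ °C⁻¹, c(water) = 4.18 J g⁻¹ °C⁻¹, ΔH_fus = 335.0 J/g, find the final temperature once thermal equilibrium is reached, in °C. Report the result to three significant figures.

Heat to bring ice to 0 °C and melt it: q₁ = 28.9×2.09×7.6 + 28.9×335.0 = 10141 J
Heat the water can supply cooling to 0 °C: 591.7×4.18×34.3 = 84834.4 J > q₁, so all ice melts.
Energy balance: 591.7×4.18×(34.3 − T) = 10141 + 28.9×4.18×(T − 0)
2473.306(34.3 − T) = 10141 + 120.802 T
84834.4 − 10141 = 2594.108 T
T = 74693.4 / 2594.108 = 28.79 °C

T_f = 28.8 °C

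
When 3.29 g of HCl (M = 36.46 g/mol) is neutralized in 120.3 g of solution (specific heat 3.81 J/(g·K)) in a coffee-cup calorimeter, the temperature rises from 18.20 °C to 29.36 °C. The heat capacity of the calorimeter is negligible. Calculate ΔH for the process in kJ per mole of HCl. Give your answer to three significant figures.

ΔH = -56.7 kJ/mol

|ΔT| = |29.36 − 18.20| = 11.16 °C
|q_surr| = (120.3 × 3.81) × 11.16 = 458.343 × 11.16 = 5115 J
n(HCl) = 3.29 / 36.46 = 0.09024 mol
Temperature rose, so q_rxn = −|q_surr| = -5.115 kJ
ΔH = q_rxn / n = -56.68 kJ/mol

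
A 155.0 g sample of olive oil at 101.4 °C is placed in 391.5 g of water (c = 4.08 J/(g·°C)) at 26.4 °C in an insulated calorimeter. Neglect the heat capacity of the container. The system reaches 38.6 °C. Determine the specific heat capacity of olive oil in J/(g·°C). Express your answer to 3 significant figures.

c = 2.00 J/(g·°C)

q_gained = (391.5 × 4.08) × (38.6 − 26.4) = 19490 J
q_lost = 155.0 × c × (101.4 − 38.6) = 9734 c
Set equal: c = 19490 / 9734 = 2.00 J/(g·°C)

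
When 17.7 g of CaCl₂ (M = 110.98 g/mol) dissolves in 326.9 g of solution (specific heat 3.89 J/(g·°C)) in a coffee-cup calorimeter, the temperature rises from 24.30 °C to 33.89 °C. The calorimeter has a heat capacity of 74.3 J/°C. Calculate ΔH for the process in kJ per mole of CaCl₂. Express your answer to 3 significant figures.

ΔH = -80.9 kJ/mol

|ΔT| = |33.89 − 24.30| = 9.59 °C
|q_surr| = (326.9 × 3.89 + 74.3) × 9.59 = 1345.941 × 9.59 = 12910 J
n(CaCl₂) = 17.7 / 110.98 = 0.1595 mol
Temperature rose, so q_rxn = −|q_surr| = -12.91 kJ
ΔH = q_rxn / n = -80.94 kJ/mol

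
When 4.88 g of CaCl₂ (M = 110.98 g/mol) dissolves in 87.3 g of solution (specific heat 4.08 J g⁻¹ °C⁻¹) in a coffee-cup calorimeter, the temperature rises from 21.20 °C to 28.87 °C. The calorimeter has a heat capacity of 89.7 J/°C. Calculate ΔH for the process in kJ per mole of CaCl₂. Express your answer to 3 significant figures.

|ΔT| = |28.87 − 21.20| = 7.67 °C
|q_surr| = (87.3 × 4.08 + 89.7) × 7.67 = 445.884 × 7.67 = 3420 J
n(CaCl₂) = 4.88 / 110.98 = 0.04397 mol
Temperature rose, so q_rxn = −|q_surr| = -3.420 kJ
ΔH = q_rxn / n = -77.78 kJ/mol

ΔH = -77.8 kJ/mol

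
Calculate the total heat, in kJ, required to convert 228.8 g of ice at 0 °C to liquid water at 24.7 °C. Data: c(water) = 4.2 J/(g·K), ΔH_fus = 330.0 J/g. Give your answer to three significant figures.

q = 99.2 kJ

q1 (melt at 0 °C): 228.8 × 330.0 = 75504 J
q2 (heat water 0.0→24.7 °C): 228.8 × 4.2 × 24.7 = 23736 J
Total: 75504 + 23736 = 99240 J = 99.2 kJ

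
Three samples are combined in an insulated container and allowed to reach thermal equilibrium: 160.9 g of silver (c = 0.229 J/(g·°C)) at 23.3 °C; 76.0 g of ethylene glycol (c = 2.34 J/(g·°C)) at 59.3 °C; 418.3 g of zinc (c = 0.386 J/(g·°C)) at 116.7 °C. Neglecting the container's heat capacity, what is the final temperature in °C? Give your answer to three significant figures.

Σ mᵢcᵢ(T − Tᵢ) = 0  ⇒  T = Σ mᵢcᵢTᵢ / Σ mᵢcᵢ
Σ mᵢcᵢ = 160.9×0.229 + 76.0×2.34 + 418.3×0.386 = 376.1499
Σ mᵢcᵢTᵢ = 36.8461×23.3 + 177.84×59.3 + 161.4638×116.7 = 30247
T = 30247 / 376.1499 = 80.41 °C

T_f = 80.4 °C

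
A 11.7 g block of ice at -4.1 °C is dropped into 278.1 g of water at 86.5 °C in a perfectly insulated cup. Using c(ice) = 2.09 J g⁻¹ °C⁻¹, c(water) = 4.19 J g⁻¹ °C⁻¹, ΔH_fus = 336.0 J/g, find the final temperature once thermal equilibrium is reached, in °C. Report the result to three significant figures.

Heat to bring ice to 0 °C and melt it: q₁ = 11.7×2.09×4.1 + 11.7×336.0 = 4031.5 J
Heat the water can supply cooling to 0 °C: 278.1×4.19×86.5 = 100793 J > q₁, so all ice melts.
Energy balance: 278.1×4.19×(86.5 − T) = 4031.5 + 11.7×4.19×(T − 0)
1165.239(86.5 − T) = 4031.5 + 49.023 T
100793 − 4031.5 = 1214.262 T
T = 96761.5 / 1214.262 = 79.69 °C

T_f = 79.7 °C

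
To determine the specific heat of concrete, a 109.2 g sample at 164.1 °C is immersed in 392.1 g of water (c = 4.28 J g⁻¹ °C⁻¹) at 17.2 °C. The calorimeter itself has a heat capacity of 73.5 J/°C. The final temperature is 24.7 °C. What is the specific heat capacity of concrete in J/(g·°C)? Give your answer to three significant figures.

q_gained = (392.1 × 4.28 + 73.5) × (24.7 − 17.2) = 13140 J
q_lost = 109.2 × c × (164.1 − 24.7) = 15222.48 c
Set equal: c = 13140 / 15222.48 = 0.863 J/(g·°C)

c = 0.863 J/(g·°C)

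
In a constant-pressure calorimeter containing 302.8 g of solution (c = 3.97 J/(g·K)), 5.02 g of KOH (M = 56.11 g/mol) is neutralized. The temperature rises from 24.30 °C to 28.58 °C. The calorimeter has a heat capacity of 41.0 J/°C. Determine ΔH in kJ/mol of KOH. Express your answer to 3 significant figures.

|ΔT| = |28.58 − 24.30| = 4.28 °C
|q_surr| = (302.8 × 3.97 + 41.0) × 4.28 = 1243.116 × 4.28 = 5321 J
n(KOH) = 5.02 / 56.11 = 0.08947 mol
Temperature rose, so q_rxn = −|q_surr| = -5.321 kJ
ΔH = q_rxn / n = -59.47 kJ/mol

ΔH = -59.5 kJ/mol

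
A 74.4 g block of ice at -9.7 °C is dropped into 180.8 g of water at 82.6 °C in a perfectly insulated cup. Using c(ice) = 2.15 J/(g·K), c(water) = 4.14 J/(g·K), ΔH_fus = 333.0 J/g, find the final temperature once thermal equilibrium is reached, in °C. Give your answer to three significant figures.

Heat to bring ice to 0 °C and melt it: q₁ = 74.4×2.15×9.7 + 74.4×333.0 = 26327 J
Heat the water can supply cooling to 0 °C: 180.8×4.14×82.6 = 61827.1 J > q₁, so all ice melts.
Energy balance: 180.8×4.14×(82.6 − T) = 26327 + 74.4×4.14×(T − 0)
748.512(82.6 − T) = 26327 + 308.016 T
61827.1 − 26327 = 1056.528 T
T = 35500.1 / 1056.528 = 33.60 °C

T_f = 33.6 °C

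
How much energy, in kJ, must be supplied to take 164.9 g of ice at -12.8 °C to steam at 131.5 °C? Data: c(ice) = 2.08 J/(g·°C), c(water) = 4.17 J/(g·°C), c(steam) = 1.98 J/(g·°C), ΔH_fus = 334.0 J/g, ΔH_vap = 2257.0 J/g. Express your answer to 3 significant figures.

q1 (heat ice -12.8→0.0 °C): 164.9 × 2.08 × 12.8 = 4390 J
q2 (melt at 0 °C): 164.9 × 334.0 = 55077 J
q3 (heat water 0.0→100.0 °C): 164.9 × 4.17 × 100.0 = 68763 J
q4 (vaporize at 100 °C): 164.9 × 2257.0 = 372179 J
q5 (heat steam 100.0→131.5 °C): 164.9 × 1.98 × 31.5 = 10285 J
Total: 4390 + 55077 + 68763 + 372179 + 10285 = 510694 J = 511 kJ

q = 511 kJ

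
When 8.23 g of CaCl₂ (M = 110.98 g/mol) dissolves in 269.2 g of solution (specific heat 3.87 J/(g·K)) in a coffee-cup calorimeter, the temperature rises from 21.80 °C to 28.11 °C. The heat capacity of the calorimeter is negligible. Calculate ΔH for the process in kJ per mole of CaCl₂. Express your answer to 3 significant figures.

|ΔT| = |28.11 − 21.80| = 6.31 °C
|q_surr| = (269.2 × 3.87) × 6.31 = 1041.804 × 6.31 = 6574 J
n(CaCl₂) = 8.23 / 110.98 = 0.07416 mol
Temperature rose, so q_rxn = −|q_surr| = -6.574 kJ
ΔH = q_rxn / n = -88.646 kJ/mol

ΔH = -88.6 kJ/mol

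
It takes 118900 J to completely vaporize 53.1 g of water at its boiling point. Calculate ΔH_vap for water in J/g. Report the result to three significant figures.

ΔH_vap = 2240 J/g

ΔH_vap = q / m = 118900 / 53.1 = 2240 J/g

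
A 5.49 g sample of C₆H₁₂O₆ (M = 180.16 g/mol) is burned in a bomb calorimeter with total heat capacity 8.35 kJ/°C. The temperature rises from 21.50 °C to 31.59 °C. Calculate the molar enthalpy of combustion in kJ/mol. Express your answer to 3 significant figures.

ΔH = -2760 kJ/mol

ΔT = 31.59 − 21.50 = 10.09 °C
q_cal = C_cal × ΔT = 8.35 × 10.09 = 84.2515 kJ
n = 5.49 / 180.16 = 0.030473 mol
q_rxn = −q_cal = -84.2515 kJ
ΔH = -84.2515 / 0.030473 = -2764.8 kJ/mol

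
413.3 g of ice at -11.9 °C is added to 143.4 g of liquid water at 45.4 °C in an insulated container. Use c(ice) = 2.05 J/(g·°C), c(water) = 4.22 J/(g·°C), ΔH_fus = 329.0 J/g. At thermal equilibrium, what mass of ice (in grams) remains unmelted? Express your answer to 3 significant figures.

Heat to warm all ice to 0 °C: 413.3×2.05×11.9 = 10082 J
Heat released by water cooling to 0 °C: 143.4×4.22×45.4 = 27474 J
27474 J < 10082 + 413.3×329.0 = 146057.7 J, so not all ice melts; final T = 0 °C.
Heat left for melting: 27474 − 10082 = 17392 J
Mass melted = 17392 / 329.0 = 52.86 g
Ice remaining = 413.3 − 52.86 = 360.44 g

m_ice remaining = 360 g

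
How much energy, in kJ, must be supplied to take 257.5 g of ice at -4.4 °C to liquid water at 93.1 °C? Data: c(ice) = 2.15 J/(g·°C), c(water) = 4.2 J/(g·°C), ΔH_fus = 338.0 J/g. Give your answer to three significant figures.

q1 (heat ice -4.4→0.0 °C): 257.5 × 2.15 × 4.4 = 2436 J
q2 (melt at 0 °C): 257.5 × 338.0 = 87035 J
q3 (heat water 0.0→93.1 °C): 257.5 × 4.2 × 93.1 = 100688 J
Total: 2436 + 87035 + 100688 = 190159 J = 190 kJ

q = 190 kJ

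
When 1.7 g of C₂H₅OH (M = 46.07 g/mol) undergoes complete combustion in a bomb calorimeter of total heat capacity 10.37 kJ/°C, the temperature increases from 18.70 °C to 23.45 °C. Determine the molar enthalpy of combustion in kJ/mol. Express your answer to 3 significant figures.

ΔH = -1330 kJ/mol

ΔT = 23.45 − 18.70 = 4.75 °C
q_cal = C_cal × ΔT = 10.37 × 4.75 = 49.2575 kJ
n = 1.7 / 46.07 = 0.03690 mol
q_rxn = −q_cal = -49.2575 kJ
ΔH = -49.2575 / 0.03690 = -1334.9 kJ/mol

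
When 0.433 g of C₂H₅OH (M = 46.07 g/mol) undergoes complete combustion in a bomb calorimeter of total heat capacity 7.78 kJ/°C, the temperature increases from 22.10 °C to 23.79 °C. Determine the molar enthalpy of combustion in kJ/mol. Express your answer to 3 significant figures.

ΔT = 23.79 − 22.10 = 1.69 °C
q_cal = C_cal × ΔT = 7.78 × 1.69 = 13.1482 kJ
n = 0.433 / 46.07 = 0.009399 mol
q_rxn = −q_cal = -13.1482 kJ
ΔH = -13.1482 / 0.009399 = -1399 kJ/mol

ΔH = -1400 kJ/mol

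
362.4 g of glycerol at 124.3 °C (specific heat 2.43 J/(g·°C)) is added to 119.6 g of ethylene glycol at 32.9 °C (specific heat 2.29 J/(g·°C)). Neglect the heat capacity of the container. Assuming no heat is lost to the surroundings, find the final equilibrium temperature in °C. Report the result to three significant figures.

T_f = 103 °C

Heat lost by glycerol = heat gained by ethylene glycol.
(362.4)(2.43)(124.3 − T) = (119.6)(2.29)(T − 32.9)
880.632 (124.3 − T) = 273.884 (T − 32.9)
109460 − 880.632 T = 273.884 T − 9010.8
118470.8 = 1154.516 T
T = 102.6 °C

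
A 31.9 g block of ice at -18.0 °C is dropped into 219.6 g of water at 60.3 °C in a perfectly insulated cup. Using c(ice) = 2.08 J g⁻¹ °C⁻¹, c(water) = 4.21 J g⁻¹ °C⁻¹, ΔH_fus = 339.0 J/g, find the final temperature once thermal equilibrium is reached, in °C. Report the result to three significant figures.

Heat to bring ice to 0 °C and melt it: q₁ = 31.9×2.08×18.0 + 31.9×339.0 = 12008 J
Heat the water can supply cooling to 0 °C: 219.6×4.21×60.3 = 55748.3 J > q₁, so all ice melts.
Energy balance: 219.6×4.21×(60.3 − T) = 12008 + 31.9×4.21×(T − 0)
924.516(60.3 − T) = 12008 + 134.299 T
55748.3 − 12008 = 1058.815 T
T = 43740.3 / 1058.815 = 41.31 °C

T_f = 41.3 °C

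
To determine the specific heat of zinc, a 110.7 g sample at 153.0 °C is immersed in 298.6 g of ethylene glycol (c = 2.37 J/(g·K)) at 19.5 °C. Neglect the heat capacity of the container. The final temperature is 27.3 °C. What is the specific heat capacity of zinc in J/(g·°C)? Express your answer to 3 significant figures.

q_gained = (298.6 × 2.37) × (27.3 − 19.5) = 5520 J
q_lost = 110.7 × c × (153.0 − 27.3) = 13914.99 c
Set equal: c = 5520 / 13914.99 = 0.397 J/(g·°C)

c = 0.397 J/(g·°C)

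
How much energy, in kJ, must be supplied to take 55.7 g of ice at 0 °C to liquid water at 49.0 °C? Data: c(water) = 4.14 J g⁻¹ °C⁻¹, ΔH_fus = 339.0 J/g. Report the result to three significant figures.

q = 30.2 kJ

q1 (melt at 0 °C): 55.7 × 339.0 = 18882 J
q2 (heat water 0.0→49.0 °C): 55.7 × 4.14 × 49.0 = 11299 J
Total: 18882 + 11299 = 30181 J = 30.2 kJ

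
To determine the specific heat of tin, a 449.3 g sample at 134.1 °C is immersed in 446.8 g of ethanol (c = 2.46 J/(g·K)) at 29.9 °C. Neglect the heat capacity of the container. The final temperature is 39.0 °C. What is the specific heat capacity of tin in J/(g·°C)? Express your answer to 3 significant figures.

q_gained = (446.8 × 2.46) × (39.0 − 29.9) = 10000 J
q_lost = 449.3 × c × (134.1 − 39.0) = 42728.43 c
Set equal: c = 10000 / 42728.43 = 0.234 J/(g·°C)

c = 0.234 J/(g·°C)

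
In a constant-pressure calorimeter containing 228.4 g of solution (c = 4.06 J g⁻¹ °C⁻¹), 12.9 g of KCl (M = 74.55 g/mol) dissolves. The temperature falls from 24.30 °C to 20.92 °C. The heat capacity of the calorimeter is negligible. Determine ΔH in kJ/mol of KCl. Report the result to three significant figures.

|ΔT| = |20.92 − 24.30| = 3.38 °C
|q_surr| = (228.4 × 4.06) × 3.38 = 927.304 × 3.38 = 3134 J
n(KCl) = 12.9 / 74.55 = 0.1730 mol
Temperature fell, so q_rxn = +|q_surr| = 3.134 kJ
ΔH = q_rxn / n = 18.12 kJ/mol

ΔH = 18.1 kJ/mol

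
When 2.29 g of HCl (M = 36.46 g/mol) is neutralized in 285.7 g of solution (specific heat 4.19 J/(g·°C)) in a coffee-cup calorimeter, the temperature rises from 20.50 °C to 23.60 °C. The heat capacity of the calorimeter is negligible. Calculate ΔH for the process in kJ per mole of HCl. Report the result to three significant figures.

ΔH = -59.1 kJ/mol

|ΔT| = |23.60 − 20.50| = 3.10 °C
|q_surr| = (285.7 × 4.19) × 3.10 = 1197.083 × 3.10 = 3711 J
n(HCl) = 2.29 / 36.46 = 0.06281 mol
Temperature rose, so q_rxn = −|q_surr| = -3.711 kJ
ΔH = q_rxn / n = -59.08 kJ/mol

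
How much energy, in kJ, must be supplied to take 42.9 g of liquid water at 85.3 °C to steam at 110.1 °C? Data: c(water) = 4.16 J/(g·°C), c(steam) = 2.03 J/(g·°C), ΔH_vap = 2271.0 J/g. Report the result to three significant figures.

q1 (heat water 85.3→100.0 °C): 42.9 × 4.16 × 14.7 = 2623 J
q2 (vaporize at 100 °C): 42.9 × 2271.0 = 97426 J
q3 (heat steam 100.0→110.1 °C): 42.9 × 2.03 × 10.1 = 880 J
Total: 2623 + 97426 + 880 = 100929 J = 101 kJ

q = 101 kJ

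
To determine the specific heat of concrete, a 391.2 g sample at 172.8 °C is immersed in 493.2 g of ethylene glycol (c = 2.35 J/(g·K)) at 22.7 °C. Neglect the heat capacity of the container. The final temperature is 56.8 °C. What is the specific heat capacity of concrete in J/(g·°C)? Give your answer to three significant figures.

c = 0.871 J/(g·°C)

q_gained = (493.2 × 2.35) × (56.8 − 22.7) = 39520 J
q_lost = 391.2 × c × (172.8 − 56.8) = 45379.2 c
Set equal: c = 39520 / 45379.2 = 0.871 J/(g·°C)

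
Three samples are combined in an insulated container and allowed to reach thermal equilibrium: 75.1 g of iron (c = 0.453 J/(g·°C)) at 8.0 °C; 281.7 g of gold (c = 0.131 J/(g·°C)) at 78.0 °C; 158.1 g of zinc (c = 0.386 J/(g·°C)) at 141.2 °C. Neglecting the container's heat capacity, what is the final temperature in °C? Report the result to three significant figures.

T_f = 89.2 °C

Σ mᵢcᵢ(T − Tᵢ) = 0  ⇒  T = Σ mᵢcᵢTᵢ / Σ mᵢcᵢ
Σ mᵢcᵢ = 75.1×0.453 + 281.7×0.131 + 158.1×0.386 = 131.9496
Σ mᵢcᵢTᵢ = 34.0203×8.0 + 36.9027×78.0 + 61.0266×141.2 = 11768
T = 11768 / 131.9496 = 89.19 °C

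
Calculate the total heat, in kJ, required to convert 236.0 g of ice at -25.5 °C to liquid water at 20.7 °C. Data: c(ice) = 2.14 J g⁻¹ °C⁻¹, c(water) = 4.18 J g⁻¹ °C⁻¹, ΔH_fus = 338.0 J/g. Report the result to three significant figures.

q = 113 kJ

q1 (heat ice -25.5→0.0 °C): 236.0 × 2.14 × 25.5 = 12879 J
q2 (melt at 0 °C): 236.0 × 338.0 = 79768 J
q3 (heat water 0.0→20.7 °C): 236.0 × 4.18 × 20.7 = 20420 J
Total: 12879 + 79768 + 20420 = 113067 J = 113 kJ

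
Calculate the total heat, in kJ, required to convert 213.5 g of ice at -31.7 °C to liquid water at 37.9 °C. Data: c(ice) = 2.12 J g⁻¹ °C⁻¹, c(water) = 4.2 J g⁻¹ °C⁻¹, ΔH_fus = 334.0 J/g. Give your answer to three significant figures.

q1 (heat ice -31.7→0.0 °C): 213.5 × 2.12 × 31.7 = 14348 J
q2 (melt at 0 °C): 213.5 × 334.0 = 71309 J
q3 (heat water 0.0→37.9 °C): 213.5 × 4.2 × 37.9 = 33985 J
Total: 14348 + 71309 + 33985 = 119642 J = 120 kJ

q = 120 kJ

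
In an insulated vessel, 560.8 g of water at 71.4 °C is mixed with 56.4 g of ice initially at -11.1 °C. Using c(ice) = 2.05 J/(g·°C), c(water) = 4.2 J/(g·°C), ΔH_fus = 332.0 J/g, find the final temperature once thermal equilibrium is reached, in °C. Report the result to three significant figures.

T_f = 57.2 °C

Heat to bring ice to 0 °C and melt it: q₁ = 56.4×2.05×11.1 + 56.4×332.0 = 20008 J
Heat the water can supply cooling to 0 °C: 560.8×4.2×71.4 = 168173 J > q₁, so all ice melts.
Energy balance: 560.8×4.2×(71.4 − T) = 20008 + 56.4×4.2×(T − 0)
2355.36(71.4 − T) = 20008 + 236.88 T
168173 − 20008 = 2592.24 T
T = 148165 / 2592.24 = 57.16 °C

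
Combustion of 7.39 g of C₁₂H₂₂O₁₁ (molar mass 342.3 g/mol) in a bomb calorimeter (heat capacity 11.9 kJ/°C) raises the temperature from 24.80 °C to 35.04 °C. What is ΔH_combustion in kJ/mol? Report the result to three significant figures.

ΔH = -5640 kJ/mol

ΔT = 35.04 − 24.80 = 10.24 °C
q_cal = C_cal × ΔT = 11.9 × 10.24 = 121.856 kJ
n = 7.39 / 342.3 = 0.02159 mol
q_rxn = −q_cal = -121.856 kJ
ΔH = -121.856 / 0.02159 = -5644 kJ/mol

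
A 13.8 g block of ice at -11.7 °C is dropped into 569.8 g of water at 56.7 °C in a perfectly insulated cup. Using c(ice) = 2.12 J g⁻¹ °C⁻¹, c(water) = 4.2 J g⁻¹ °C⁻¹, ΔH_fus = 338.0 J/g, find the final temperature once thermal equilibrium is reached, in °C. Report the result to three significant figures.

T_f = 53.3 °C

Heat to bring ice to 0 °C and melt it: q₁ = 13.8×2.12×11.7 + 13.8×338.0 = 5006.7 J
Heat the water can supply cooling to 0 °C: 569.8×4.2×56.7 = 135692 J > q₁, so all ice melts.
Energy balance: 569.8×4.2×(56.7 − T) = 5006.7 + 13.8×4.2×(T − 0)
2393.16(56.7 − T) = 5006.7 + 57.96 T
135692 − 5006.7 = 2451.12 T
T = 130685.3 / 2451.12 = 53.32 °C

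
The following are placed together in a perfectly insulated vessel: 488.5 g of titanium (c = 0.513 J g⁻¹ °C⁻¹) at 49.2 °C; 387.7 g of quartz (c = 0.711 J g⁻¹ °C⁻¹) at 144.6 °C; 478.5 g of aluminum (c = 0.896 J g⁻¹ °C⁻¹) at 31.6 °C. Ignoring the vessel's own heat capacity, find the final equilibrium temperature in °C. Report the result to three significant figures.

Σ mᵢcᵢ(T − Tᵢ) = 0  ⇒  T = Σ mᵢcᵢTᵢ / Σ mᵢcᵢ
Σ mᵢcᵢ = 488.5×0.513 + 387.7×0.711 + 478.5×0.896 = 954.9912
Σ mᵢcᵢTᵢ = 250.6005×49.2 + 275.6547×144.6 + 428.736×31.6 = 65737
T = 65737 / 954.9912 = 68.84 °C

T_f = 68.8 °C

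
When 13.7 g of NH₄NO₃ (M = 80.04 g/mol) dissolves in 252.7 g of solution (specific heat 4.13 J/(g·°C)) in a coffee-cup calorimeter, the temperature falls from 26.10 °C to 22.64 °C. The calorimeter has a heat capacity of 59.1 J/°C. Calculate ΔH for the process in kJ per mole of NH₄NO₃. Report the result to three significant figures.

ΔH = 22.3 kJ/mol

|ΔT| = |22.64 − 26.10| = 3.46 °C
|q_surr| = (252.7 × 4.13 + 59.1) × 3.46 = 1102.751 × 3.46 = 3816 J
n(NH₄NO₃) = 13.7 / 80.04 = 0.1712 mol
Temperature fell, so q_rxn = +|q_surr| = 3.816 kJ
ΔH = q_rxn / n = 22.29 kJ/mol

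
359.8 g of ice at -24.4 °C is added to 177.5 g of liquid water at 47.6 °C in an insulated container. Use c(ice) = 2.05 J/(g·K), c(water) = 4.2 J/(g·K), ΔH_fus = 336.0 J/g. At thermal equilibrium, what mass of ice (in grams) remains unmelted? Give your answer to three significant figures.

Heat to warm all ice to 0 °C: 359.8×2.05×24.4 = 17997 J
Heat released by water cooling to 0 °C: 177.5×4.2×47.6 = 35486 J
35486 J < 17997 + 359.8×336.0 = 138889.8 J, so not all ice melts; final T = 0 °C.
Heat left for melting: 35486 − 17997 = 17489 J
Mass melted = 17489 / 336.0 = 52.05 g
Ice remaining = 359.8 − 52.05 = 307.75 g

m_ice remaining = 308 g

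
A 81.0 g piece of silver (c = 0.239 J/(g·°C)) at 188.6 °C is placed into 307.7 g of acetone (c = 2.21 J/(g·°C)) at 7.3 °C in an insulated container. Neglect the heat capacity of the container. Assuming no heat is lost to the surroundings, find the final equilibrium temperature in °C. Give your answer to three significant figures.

Heat lost by silver = heat gained by acetone.
(81.0)(0.239)(188.6 − T) = (307.7)(2.21)(T − 7.3)
19.359 (188.6 − T) = 680.017 (T − 7.3)
3651.1 − 19.359 T = 680.017 T − 4964.1
8615.2 = 699.376 T
T = 12.32 °C

T_f = 12.3 °C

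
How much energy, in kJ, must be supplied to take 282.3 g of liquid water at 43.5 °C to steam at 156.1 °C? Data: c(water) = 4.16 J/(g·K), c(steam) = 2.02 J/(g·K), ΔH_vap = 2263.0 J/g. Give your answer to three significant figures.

q1 (heat water 43.5→100.0 °C): 282.3 × 4.16 × 56.5 = 66352 J
q2 (vaporize at 100 °C): 282.3 × 2263.0 = 638845 J
q3 (heat steam 100.0→156.1 °C): 282.3 × 2.02 × 56.1 = 31991 J
Total: 66352 + 638845 + 31991 = 737188 J = 737 kJ

q = 737 kJ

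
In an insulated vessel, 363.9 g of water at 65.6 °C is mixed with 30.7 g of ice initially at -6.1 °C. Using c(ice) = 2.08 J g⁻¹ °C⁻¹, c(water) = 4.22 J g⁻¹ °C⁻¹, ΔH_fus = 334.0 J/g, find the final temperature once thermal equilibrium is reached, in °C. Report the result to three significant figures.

T_f = 54.1 °C

Heat to bring ice to 0 °C and melt it: q₁ = 30.7×2.08×6.1 + 30.7×334.0 = 10643 J
Heat the water can supply cooling to 0 °C: 363.9×4.22×65.6 = 100739 J > q₁, so all ice melts.
Energy balance: 363.9×4.22×(65.6 − T) = 10643 + 30.7×4.22×(T − 0)
1535.658(65.6 − T) = 10643 + 129.554 T
100739 − 10643 = 1665.212 T
T = 90096 / 1665.212 = 54.10 °C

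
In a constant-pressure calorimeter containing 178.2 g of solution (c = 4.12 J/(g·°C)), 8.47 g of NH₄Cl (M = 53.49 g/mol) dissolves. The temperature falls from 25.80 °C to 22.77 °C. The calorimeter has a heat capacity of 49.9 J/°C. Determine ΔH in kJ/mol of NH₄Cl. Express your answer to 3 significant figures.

|ΔT| = |22.77 − 25.80| = 3.03 °C
|q_surr| = (178.2 × 4.12 + 49.9) × 3.03 = 784.084 × 3.03 = 2376 J
n(NH₄Cl) = 8.47 / 53.49 = 0.1583 mol
Temperature fell, so q_rxn = +|q_surr| = 2.376 kJ
ΔH = q_rxn / n = 15.01 kJ/mol

ΔH = 15.0 kJ/mol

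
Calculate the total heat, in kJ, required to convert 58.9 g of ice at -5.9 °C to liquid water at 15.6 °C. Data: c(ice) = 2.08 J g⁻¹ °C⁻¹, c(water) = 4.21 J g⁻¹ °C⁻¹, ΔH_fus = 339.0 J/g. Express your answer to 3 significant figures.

q = 24.6 kJ

q1 (heat ice -5.9→0.0 °C): 58.9 × 2.08 × 5.9 = 723 J
q2 (melt at 0 °C): 58.9 × 339.0 = 19967 J
q3 (heat water 0.0→15.6 °C): 58.9 × 4.21 × 15.6 = 3868 J
Total: 723 + 19967 + 3868 = 24558 J = 24.6 kJ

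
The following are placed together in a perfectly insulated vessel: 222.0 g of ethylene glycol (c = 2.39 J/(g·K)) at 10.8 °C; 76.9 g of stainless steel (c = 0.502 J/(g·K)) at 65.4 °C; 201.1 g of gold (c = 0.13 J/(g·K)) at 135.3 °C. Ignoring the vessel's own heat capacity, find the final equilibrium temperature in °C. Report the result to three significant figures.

T_f = 19.8 °C

Σ mᵢcᵢ(T − Tᵢ) = 0  ⇒  T = Σ mᵢcᵢTᵢ / Σ mᵢcᵢ
Σ mᵢcᵢ = 222.0×2.39 + 76.9×0.502 + 201.1×0.13 = 595.3268
Σ mᵢcᵢTᵢ = 530.58×10.8 + 38.6038×65.4 + 26.143×135.3 = 11792
T = 11792 / 595.3268 = 19.81 °C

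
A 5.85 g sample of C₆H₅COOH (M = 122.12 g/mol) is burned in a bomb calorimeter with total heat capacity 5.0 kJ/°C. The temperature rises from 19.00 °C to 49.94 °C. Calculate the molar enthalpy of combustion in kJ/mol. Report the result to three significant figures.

ΔT = 49.94 − 19.00 = 30.94 °C
q_cal = C_cal × ΔT = 5.0 × 30.94 = 154.7 kJ
n = 5.85 / 122.12 = 0.04790 mol
q_rxn = −q_cal = -154.7 kJ
ΔH = -154.7 / 0.04790 = -3230 kJ/mol

ΔH = -3230 kJ/mol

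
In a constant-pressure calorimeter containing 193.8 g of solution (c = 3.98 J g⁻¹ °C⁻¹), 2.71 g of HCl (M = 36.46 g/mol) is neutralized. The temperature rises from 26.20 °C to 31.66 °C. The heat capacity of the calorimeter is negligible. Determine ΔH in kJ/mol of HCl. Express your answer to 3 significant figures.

ΔH = -56.7 kJ/mol

|ΔT| = |31.66 − 26.20| = 5.46 °C
|q_surr| = (193.8 × 3.98) × 5.46 = 771.324 × 5.46 = 4211 J
n(HCl) = 2.71 / 36.46 = 0.07433 mol
Temperature rose, so q_rxn = −|q_surr| = -4.211 kJ
ΔH = q_rxn / n = -56.65 kJ/mol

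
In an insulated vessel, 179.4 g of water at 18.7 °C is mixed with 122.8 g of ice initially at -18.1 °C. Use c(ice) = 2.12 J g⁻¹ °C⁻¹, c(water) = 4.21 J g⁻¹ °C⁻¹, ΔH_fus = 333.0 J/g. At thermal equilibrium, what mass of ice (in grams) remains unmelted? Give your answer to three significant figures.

Heat to warm all ice to 0 °C: 122.8×2.12×18.1 = 4712.1 J
Heat released by water cooling to 0 °C: 179.4×4.21×18.7 = 14124 J
14124 J < 4712.1 + 122.8×333.0 = 45604.5 J, so not all ice melts; final T = 0 °C.
Heat left for melting: 14124 − 4712.1 = 9411.9 J
Mass melted = 9411.9 / 333.0 = 28.26 g
Ice remaining = 122.8 − 28.26 = 94.54 g

m_ice remaining = 94.5 g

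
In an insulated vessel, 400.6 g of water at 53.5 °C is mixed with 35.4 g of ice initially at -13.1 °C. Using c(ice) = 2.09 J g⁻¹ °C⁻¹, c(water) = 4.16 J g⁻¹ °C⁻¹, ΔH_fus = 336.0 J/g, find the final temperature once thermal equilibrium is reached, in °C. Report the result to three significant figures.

Heat to bring ice to 0 °C and melt it: q₁ = 35.4×2.09×13.1 + 35.4×336.0 = 12864 J
Heat the water can supply cooling to 0 °C: 400.6×4.16×53.5 = 89157.5 J > q₁, so all ice melts.
Energy balance: 400.6×4.16×(53.5 − T) = 12864 + 35.4×4.16×(T − 0)
1666.496(53.5 − T) = 12864 + 147.264 T
89157.5 − 12864 = 1813.760 T
T = 76293.5 / 1813.760 = 42.06 °C

T_f = 42.1 °C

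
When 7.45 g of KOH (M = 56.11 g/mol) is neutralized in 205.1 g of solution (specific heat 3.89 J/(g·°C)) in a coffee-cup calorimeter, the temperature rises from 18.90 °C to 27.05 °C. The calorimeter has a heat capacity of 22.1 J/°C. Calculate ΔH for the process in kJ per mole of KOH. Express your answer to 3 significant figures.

ΔH = -50.3 kJ/mol

|ΔT| = |27.05 − 18.90| = 8.15 °C
|q_surr| = (205.1 × 3.89 + 22.1) × 8.15 = 819.939 × 8.15 = 6683 J
n(KOH) = 7.45 / 56.11 = 0.1328 mol
Temperature rose, so q_rxn = −|q_surr| = -6.683 kJ
ΔH = q_rxn / n = -50.32 kJ/mol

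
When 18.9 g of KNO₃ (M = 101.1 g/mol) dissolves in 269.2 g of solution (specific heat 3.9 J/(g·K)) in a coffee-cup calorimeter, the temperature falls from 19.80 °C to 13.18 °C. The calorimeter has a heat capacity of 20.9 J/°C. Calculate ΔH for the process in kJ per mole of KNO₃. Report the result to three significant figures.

|ΔT| = |13.18 − 19.80| = 6.62 °C
|q_surr| = (269.2 × 3.9 + 20.9) × 6.62 = 1070.78 × 6.62 = 7089 J
n(KNO₃) = 18.9 / 101.1 = 0.1869 mol
Temperature fell, so q_rxn = +|q_surr| = 7.089 kJ
ΔH = q_rxn / n = 37.93 kJ/mol

ΔH = 37.9 kJ/mol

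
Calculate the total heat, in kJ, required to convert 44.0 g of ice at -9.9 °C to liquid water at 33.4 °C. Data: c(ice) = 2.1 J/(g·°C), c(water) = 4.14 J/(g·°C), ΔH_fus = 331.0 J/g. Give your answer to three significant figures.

q1 (heat ice -9.9→0.0 °C): 44.0 × 2.1 × 9.9 = 915 J
q2 (melt at 0 °C): 44.0 × 331.0 = 14564 J
q3 (heat water 0.0→33.4 °C): 44.0 × 4.14 × 33.4 = 6084 J
Total: 915 + 14564 + 6084 = 21563 J = 21.6 kJ

q = 21.6 kJ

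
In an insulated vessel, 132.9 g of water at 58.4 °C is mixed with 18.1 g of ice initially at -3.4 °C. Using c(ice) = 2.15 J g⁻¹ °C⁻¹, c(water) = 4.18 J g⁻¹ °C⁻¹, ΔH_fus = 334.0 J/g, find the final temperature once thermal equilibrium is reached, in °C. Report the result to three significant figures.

T_f = 41.6 °C

Heat to bring ice to 0 °C and melt it: q₁ = 18.1×2.15×3.4 + 18.1×334.0 = 6177.7 J
Heat the water can supply cooling to 0 °C: 132.9×4.18×58.4 = 32442.5 J > q₁, so all ice melts.
Energy balance: 132.9×4.18×(58.4 − T) = 6177.7 + 18.1×4.18×(T − 0)
555.522(58.4 − T) = 6177.7 + 75.658 T
32442.5 − 6177.7 = 631.180 T
T = 26264.8 / 631.180 = 41.61 °C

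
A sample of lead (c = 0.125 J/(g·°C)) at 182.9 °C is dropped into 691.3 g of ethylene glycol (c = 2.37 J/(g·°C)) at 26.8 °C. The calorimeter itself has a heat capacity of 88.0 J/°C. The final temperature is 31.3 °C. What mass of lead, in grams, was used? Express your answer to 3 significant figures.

m = 410 g

q_gained = (691.3 × 2.37 + 88.0) × (31.3 − 26.8) = 7769 J
q_lost = m × 0.125 × (182.9 − 31.3) = 18.95 m
m = 7769 / 18.95 = 410 g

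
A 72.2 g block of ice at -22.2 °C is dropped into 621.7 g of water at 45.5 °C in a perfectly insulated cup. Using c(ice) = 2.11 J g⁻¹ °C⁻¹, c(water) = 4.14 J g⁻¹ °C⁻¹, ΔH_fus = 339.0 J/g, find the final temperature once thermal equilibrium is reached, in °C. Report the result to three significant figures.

T_f = 31.1 °C

Heat to bring ice to 0 °C and melt it: q₁ = 72.2×2.11×22.2 + 72.2×339.0 = 27858 J
Heat the water can supply cooling to 0 °C: 621.7×4.14×45.5 = 117110 J > q₁, so all ice melts.
Energy balance: 621.7×4.14×(45.5 − T) = 27858 + 72.2×4.14×(T − 0)
2573.838(45.5 − T) = 27858 + 298.908 T
117110 − 27858 = 2872.746 T
T = 89252 / 2872.746 = 31.07 °C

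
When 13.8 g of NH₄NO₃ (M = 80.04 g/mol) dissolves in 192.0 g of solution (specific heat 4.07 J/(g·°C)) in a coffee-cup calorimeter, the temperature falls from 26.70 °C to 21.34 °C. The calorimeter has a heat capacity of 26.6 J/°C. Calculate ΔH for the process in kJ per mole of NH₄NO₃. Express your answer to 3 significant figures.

|ΔT| = |21.34 − 26.70| = 5.36 °C
|q_surr| = (192.0 × 4.07 + 26.6) × 5.36 = 808.04 × 5.36 = 4331 J
n(NH₄NO₃) = 13.8 / 80.04 = 0.1724 mol
Temperature fell, so q_rxn = +|q_surr| = 4.331 kJ
ΔH = q_rxn / n = 25.12 kJ/mol

ΔH = 25.1 kJ/mol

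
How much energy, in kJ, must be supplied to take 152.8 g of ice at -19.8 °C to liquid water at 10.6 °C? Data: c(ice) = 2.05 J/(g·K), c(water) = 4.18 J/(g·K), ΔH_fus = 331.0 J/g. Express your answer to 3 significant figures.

q = 63.5 kJ

q1 (heat ice -19.8→0.0 °C): 152.8 × 2.05 × 19.8 = 6202 J
q2 (melt at 0 °C): 152.8 × 331.0 = 50577 J
q3 (heat water 0.0→10.6 °C): 152.8 × 4.18 × 10.6 = 6770 J
Total: 6202 + 50577 + 6770 = 63549 J = 63.5 kJ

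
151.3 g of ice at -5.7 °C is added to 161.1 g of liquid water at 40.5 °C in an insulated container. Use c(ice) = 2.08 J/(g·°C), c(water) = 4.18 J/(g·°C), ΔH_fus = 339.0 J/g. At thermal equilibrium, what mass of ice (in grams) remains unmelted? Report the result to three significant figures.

m_ice remaining = 76.1 g

Heat to warm all ice to 0 °C: 151.3×2.08×5.7 = 1793.8 J
Heat released by water cooling to 0 °C: 161.1×4.18×40.5 = 27273 J
27273 J < 1793.8 + 151.3×339.0 = 53084.5 J, so not all ice melts; final T = 0 °C.
Heat left for melting: 27273 − 1793.8 = 25479.2 J
Mass melted = 25479.2 / 339.0 = 75.16 g
Ice remaining = 151.3 − 75.16 = 76.14 g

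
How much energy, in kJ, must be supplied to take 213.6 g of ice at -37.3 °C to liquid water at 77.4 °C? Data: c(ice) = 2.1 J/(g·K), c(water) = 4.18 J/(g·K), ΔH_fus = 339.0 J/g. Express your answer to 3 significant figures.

q = 158 kJ

q1 (heat ice -37.3→0.0 °C): 213.6 × 2.1 × 37.3 = 16731 J
q2 (melt at 0 °C): 213.6 × 339.0 = 72410 J
q3 (heat water 0.0→77.4 °C): 213.6 × 4.18 × 77.4 = 69106 J
Total: 16731 + 72410 + 69106 = 158247 J = 158 kJ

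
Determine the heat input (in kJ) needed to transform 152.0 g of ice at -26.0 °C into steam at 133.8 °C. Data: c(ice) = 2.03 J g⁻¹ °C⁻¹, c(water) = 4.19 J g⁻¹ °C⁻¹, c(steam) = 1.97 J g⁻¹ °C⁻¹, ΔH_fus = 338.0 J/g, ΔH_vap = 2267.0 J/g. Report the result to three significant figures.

q1 (heat ice -26.0→0.0 °C): 152.0 × 2.03 × 26.0 = 8023 J
q2 (melt at 0 °C): 152.0 × 338.0 = 51376 J
q3 (heat water 0.0→100.0 °C): 152.0 × 4.19 × 100.0 = 63688 J
q4 (vaporize at 100 °C): 152.0 × 2267.0 = 344584 J
q5 (heat steam 100.0→133.8 °C): 152.0 × 1.97 × 33.8 = 10121 J
Total: 8023 + 51376 + 63688 + 344584 + 10121 = 477792 J = 478 kJ

q = 478 kJ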